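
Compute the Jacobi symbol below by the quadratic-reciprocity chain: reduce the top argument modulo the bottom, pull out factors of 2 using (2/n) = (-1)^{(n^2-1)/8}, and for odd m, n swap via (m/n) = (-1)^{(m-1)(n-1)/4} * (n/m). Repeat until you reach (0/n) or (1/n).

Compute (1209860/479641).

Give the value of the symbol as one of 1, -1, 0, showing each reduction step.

-1

(1209860/479641): 1209860 mod 479641 = 250578, so (1209860/479641) = (250578/479641)
factor out 2^1: 250578 = 2^1·125289; with 479641 mod 8 = 1, (2/479641) = +1; sign now +1; continue with (125289/479641)
flip (125289/479641) -> (479641/125289): both odd, 125289 mod 4 = 1, 479641 mod 4 = 1, so the flip contributes +1; sign now +1
(479641/125289): 479641 mod 125289 = 103774, so (479641/125289) = (103774/125289)
factor out 2^1: 103774 = 2^1·51887; with 125289 mod 8 = 1, (2/125289) = +1; sign now +1; continue with (51887/125289)
flip (51887/125289) -> (125289/51887): both odd, 51887 mod 4 = 3, 125289 mod 4 = 1, so the flip contributes +1; sign now +1
(125289/51887): 125289 mod 51887 = 21515, so (125289/51887) = (21515/51887)
flip (21515/51887) -> (51887/21515): both odd, 21515 mod 4 = 3, 51887 mod 4 = 3, so the flip contributes -1; sign now -1
(51887/21515): 51887 mod 21515 = 8857, so (51887/21515) = (8857/21515)
flip (8857/21515) -> (21515/8857): both odd, 8857 mod 4 = 1, 21515 mod 4 = 3, so the flip contributes +1; sign now -1
(21515/8857): 21515 mod 8857 = 3801, so (21515/8857) = (3801/8857)
flip (3801/8857) -> (8857/3801): both odd, 3801 mod 4 = 1, 8857 mod 4 = 1, so the flip contributes +1; sign now -1
(8857/3801): 8857 mod 3801 = 1255, so (8857/3801) = (1255/3801)
flip (1255/3801) -> (3801/1255): both odd, 1255 mod 4 = 3, 3801 mod 4 = 1, so the flip contributes +1; sign now -1
(3801/1255): 3801 mod 1255 = 36, so (3801/1255) = (36/1255)
factor out 2^2: 36 = 2^2·9; with 1255 mod 8 = 7, (2/1255) = +1; sign now -1; continue with (9/1255)
flip (9/1255) -> (1255/9): both odd, 9 mod 4 = 1, 1255 mod 4 = 3, so the flip contributes +1; sign now -1
(1255/9): 1255 mod 9 = 4, so (1255/9) = (4/9)
factor out 2^2: 4 = 2^2·1; with 9 mod 8 = 1, (2/9) = +1; sign now -1; continue with (1/9)
reached (1/9) = 1, so the symbol is -1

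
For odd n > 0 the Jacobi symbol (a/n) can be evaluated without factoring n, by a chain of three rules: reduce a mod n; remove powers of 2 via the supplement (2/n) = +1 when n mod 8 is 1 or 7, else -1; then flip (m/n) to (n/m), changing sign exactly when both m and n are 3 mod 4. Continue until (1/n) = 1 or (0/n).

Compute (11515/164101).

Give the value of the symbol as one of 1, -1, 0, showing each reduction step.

reciprocity: (11515/164101) = +1·(164101/11515) since 11515 mod 4 = 3, 164101 mod 4 = 1; sign now +1
(164101/11515) = (2891/11515)   [reduce mod 11515]
reciprocity: (2891/11515) = -1·(11515/2891) since 2891 mod 4 = 3, 11515 mod 4 = 3; sign now -1
(11515/2891) = (2842/2891)   [reduce mod 2891]
2842 = 2^1·1421; (2/2891) = -1 since 2891 mod 8 = 3, so (2842/2891) = (-1)^1·(1421/2891); sign now +1
reciprocity: (1421/2891) = +1·(2891/1421) since 1421 mod 4 = 1, 2891 mod 4 = 3; sign now +1
(2891/1421) = (49/1421)   [reduce mod 1421]
reciprocity: (49/1421) = +1·(1421/49) since 49 mod 4 = 1, 1421 mod 4 = 1; sign now +1
(1421/49) = (0/49)   [reduce mod 49]
(0/49) = 0   [gcd(a, n) > 1]; final value = 0

0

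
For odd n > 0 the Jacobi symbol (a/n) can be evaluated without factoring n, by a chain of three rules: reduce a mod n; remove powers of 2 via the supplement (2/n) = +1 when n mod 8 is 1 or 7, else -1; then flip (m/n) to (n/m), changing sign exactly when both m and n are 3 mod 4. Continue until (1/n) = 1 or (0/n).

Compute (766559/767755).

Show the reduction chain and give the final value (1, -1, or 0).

flip (766559/767755) -> (767755/766559): both odd, 766559 mod 4 = 3, 767755 mod 4 = 3, so the flip contributes -1; sign now -1
(767755/766559): 767755 mod 766559 = 1196, so (767755/766559) = (1196/766559)
factor out 2^2: 1196 = 2^2·299; with 766559 mod 8 = 7, (2/766559) = +1; sign now -1; continue with (299/766559)
flip (299/766559) -> (766559/299): both odd, 299 mod 4 = 3, 766559 mod 4 = 3, so the flip contributes -1; sign now +1
(766559/299): 766559 mod 299 = 222, so (766559/299) = (222/299)
factor out 2^1: 222 = 2^1·111; with 299 mod 8 = 3, (2/299) = -1; sign now -1; continue with (111/299)
flip (111/299) -> (299/111): both odd, 111 mod 4 = 3, 299 mod 4 = 3, so the flip contributes -1; sign now +1
(299/111): 299 mod 111 = 77, so (299/111) = (77/111)
flip (77/111) -> (111/77): both odd, 77 mod 4 = 1, 111 mod 4 = 3, so the flip contributes +1; sign now +1
(111/77): 111 mod 77 = 34, so (111/77) = (34/77)
factor out 2^1: 34 = 2^1·17; with 77 mod 8 = 5, (2/77) = -1; sign now -1; continue with (17/77)
flip (17/77) -> (77/17): both odd, 17 mod 4 = 1, 77 mod 4 = 1, so the flip contributes +1; sign now -1
(77/17): 77 mod 17 = 9, so (77/17) = (9/17)
flip (9/17) -> (17/9): both odd, 9 mod 4 = 1, 17 mod 4 = 1, so the flip contributes +1; sign now -1
(17/9): 17 mod 9 = 8, so (17/9) = (8/9)
factor out 2^3: 8 = 2^3·1; with 9 mod 8 = 1, (2/9) = +1; sign now -1; continue with (1/9)
reached (1/9) = 1, so the symbol is -1

-1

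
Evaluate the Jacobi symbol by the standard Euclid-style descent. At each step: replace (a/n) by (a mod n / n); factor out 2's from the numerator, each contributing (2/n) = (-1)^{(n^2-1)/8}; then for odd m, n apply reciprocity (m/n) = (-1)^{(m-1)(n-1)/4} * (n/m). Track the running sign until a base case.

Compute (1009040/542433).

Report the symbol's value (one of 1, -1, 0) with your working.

(1009040/542433) = (466607/542433)   [reduce mod 542433]
reciprocity: (466607/542433) = +1·(542433/466607) since 466607 mod 4 = 3, 542433 mod 4 = 1; sign now +1
(542433/466607) = (75826/466607)   [reduce mod 466607]
75826 = 2^1·37913; (2/466607) = +1 since 466607 mod 8 = 7, so (75826/466607) = (+1)^1·(37913/466607); sign now +1
reciprocity: (37913/466607) = +1·(466607/37913) since 37913 mod 4 = 1, 466607 mod 4 = 3; sign now +1
(466607/37913) = (11651/37913)   [reduce mod 37913]
reciprocity: (11651/37913) = +1·(37913/11651) since 11651 mod 4 = 3, 37913 mod 4 = 1; sign now +1
(37913/11651) = (2960/11651)   [reduce mod 11651]
2960 = 2^4·185; (2/11651) = -1 since 11651 mod 8 = 3, so (2960/11651) = (-1)^4·(185/11651); sign now +1
reciprocity: (185/11651) = +1·(11651/185) since 185 mod 4 = 1, 11651 mod 4 = 3; sign now +1
(11651/185) = (181/185)   [reduce mod 185]
reciprocity: (181/185) = +1·(185/181) since 181 mod 4 = 1, 185 mod 4 = 1; sign now +1
(185/181) = (4/181)   [reduce mod 181]
4 = 2^2·1; (2/181) = -1 since 181 mod 8 = 5, so (4/181) = (-1)^2·(1/181); sign now +1
(1/181) = 1; final value = sign = +1

1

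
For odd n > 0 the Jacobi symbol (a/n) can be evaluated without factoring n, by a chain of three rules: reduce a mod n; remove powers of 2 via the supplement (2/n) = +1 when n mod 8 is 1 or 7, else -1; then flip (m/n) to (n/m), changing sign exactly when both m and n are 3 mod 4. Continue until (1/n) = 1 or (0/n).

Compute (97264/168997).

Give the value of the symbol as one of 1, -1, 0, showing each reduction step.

1

97264 = 2^4·6079; (2/168997) = -1 since 168997 mod 8 = 5, so (97264/168997) = (-1)^4·(6079/168997); sign now +1
reciprocity: (6079/168997) = +1·(168997/6079) since 6079 mod 4 = 3, 168997 mod 4 = 1; sign now +1
(168997/6079) = (4864/6079)   [reduce mod 6079]
4864 = 2^8·19; (2/6079) = +1 since 6079 mod 8 = 7, so (4864/6079) = (+1)^8·(19/6079); sign now +1
reciprocity: (19/6079) = -1·(6079/19) since 19 mod 4 = 3, 6079 mod 4 = 3; sign now -1
(6079/19) = (18/19)   [reduce mod 19]
18 = 2^1·9; (2/19) = -1 since 19 mod 8 = 3, so (18/19) = (-1)^1·(9/19); sign now +1
reciprocity: (9/19) = +1·(19/9) since 9 mod 4 = 1, 19 mod 4 = 3; sign now +1
(19/9) = (1/9)   [reduce mod 9]
(1/9) = 1; final value = sign = +1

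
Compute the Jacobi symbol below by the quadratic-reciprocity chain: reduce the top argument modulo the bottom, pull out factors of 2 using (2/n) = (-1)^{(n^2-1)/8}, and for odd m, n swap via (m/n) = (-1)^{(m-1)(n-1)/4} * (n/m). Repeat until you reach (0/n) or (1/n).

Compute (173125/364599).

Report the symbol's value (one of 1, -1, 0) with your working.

flip (173125/364599) -> (364599/173125): both odd, 173125 mod 4 = 1, 364599 mod 4 = 3, so the flip contributes +1; sign now +1
(364599/173125): 364599 mod 173125 = 18349, so (364599/173125) = (18349/173125)
flip (18349/173125) -> (173125/18349): both odd, 18349 mod 4 = 1, 173125 mod 4 = 1, so the flip contributes +1; sign now +1
(173125/18349): 173125 mod 18349 = 7984, so (173125/18349) = (7984/18349)
factor out 2^4: 7984 = 2^4·499; with 18349 mod 8 = 5, (2/18349) = -1; sign now +1; continue with (499/18349)
flip (499/18349) -> (18349/499): both odd, 499 mod 4 = 3, 18349 mod 4 = 1, so the flip contributes +1; sign now +1
(18349/499): 18349 mod 499 = 385, so (18349/499) = (385/499)
flip (385/499) -> (499/385): both odd, 385 mod 4 = 1, 499 mod 4 = 3, so the flip contributes +1; sign now +1
(499/385): 499 mod 385 = 114, so (499/385) = (114/385)
factor out 2^1: 114 = 2^1·57; with 385 mod 8 = 1, (2/385) = +1; sign now +1; continue with (57/385)
flip (57/385) -> (385/57): both odd, 57 mod 4 = 1, 385 mod 4 = 1, so the flip contributes +1; sign now +1
(385/57): 385 mod 57 = 43, so (385/57) = (43/57)
flip (43/57) -> (57/43): both odd, 43 mod 4 = 3, 57 mod 4 = 1, so the flip contributes +1; sign now +1
(57/43): 57 mod 43 = 14, so (57/43) = (14/43)
factor out 2^1: 14 = 2^1·7; with 43 mod 8 = 3, (2/43) = -1; sign now -1; continue with (7/43)
flip (7/43) -> (43/7): both odd, 7 mod 4 = 3, 43 mod 4 = 3, so the flip contributes -1; sign now +1
(43/7): 43 mod 7 = 1, so (43/7) = (1/7)
reached (1/7) = 1, so the symbol is +1

1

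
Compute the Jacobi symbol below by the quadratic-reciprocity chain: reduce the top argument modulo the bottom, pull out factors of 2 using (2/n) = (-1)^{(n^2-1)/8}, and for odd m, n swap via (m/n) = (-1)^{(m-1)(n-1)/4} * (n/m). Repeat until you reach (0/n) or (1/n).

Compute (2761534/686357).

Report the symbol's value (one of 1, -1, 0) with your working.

(2761534/686357): 2761534 mod 686357 = 16106, so (2761534/686357) = (16106/686357)
factor out 2^1: 16106 = 2^1·8053; with 686357 mod 8 = 5, (2/686357) = -1; sign now -1; continue with (8053/686357)
flip (8053/686357) -> (686357/8053): both odd, 8053 mod 4 = 1, 686357 mod 4 = 1, so the flip contributes +1; sign now -1
(686357/8053): 686357 mod 8053 = 1852, so (686357/8053) = (1852/8053)
factor out 2^2: 1852 = 2^2·463; with 8053 mod 8 = 5, (2/8053) = -1; sign now -1; continue with (463/8053)
flip (463/8053) -> (8053/463): both odd, 463 mod 4 = 3, 8053 mod 4 = 1, so the flip contributes +1; sign now -1
(8053/463): 8053 mod 463 = 182, so (8053/463) = (182/463)
factor out 2^1: 182 = 2^1·91; with 463 mod 8 = 7, (2/463) = +1; sign now -1; continue with (91/463)
flip (91/463) -> (463/91): both odd, 91 mod 4 = 3, 463 mod 4 = 3, so the flip contributes -1; sign now +1
(463/91): 463 mod 91 = 8, so (463/91) = (8/91)
factor out 2^3: 8 = 2^3·1; with 91 mod 8 = 3, (2/91) = -1; sign now -1; continue with (1/91)
reached (1/91) = 1, so the symbol is -1

-1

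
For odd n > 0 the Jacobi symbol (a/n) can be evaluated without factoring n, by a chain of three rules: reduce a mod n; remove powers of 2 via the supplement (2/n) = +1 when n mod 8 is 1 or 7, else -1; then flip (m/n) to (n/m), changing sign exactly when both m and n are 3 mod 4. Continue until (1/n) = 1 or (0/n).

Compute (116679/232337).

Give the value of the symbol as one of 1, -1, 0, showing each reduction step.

1

reciprocity: (116679/232337) = +1·(232337/116679) since 116679 mod 4 = 3, 232337 mod 4 = 1; sign now +1
(232337/116679) = (115658/116679)   [reduce mod 116679]
115658 = 2^1·57829; (2/116679) = +1 since 116679 mod 8 = 7, so (115658/116679) = (+1)^1·(57829/116679); sign now +1
reciprocity: (57829/116679) = +1·(116679/57829) since 57829 mod 4 = 1, 116679 mod 4 = 3; sign now +1
(116679/57829) = (1021/57829)   [reduce mod 57829]
reciprocity: (1021/57829) = +1·(57829/1021) since 1021 mod 4 = 1, 57829 mod 4 = 1; sign now +1
(57829/1021) = (653/1021)   [reduce mod 1021]
reciprocity: (653/1021) = +1·(1021/653) since 653 mod 4 = 1, 1021 mod 4 = 1; sign now +1
(1021/653) = (368/653)   [reduce mod 653]
368 = 2^4·23; (2/653) = -1 since 653 mod 8 = 5, so (368/653) = (-1)^4·(23/653); sign now +1
reciprocity: (23/653) = +1·(653/23) since 23 mod 4 = 3, 653 mod 4 = 1; sign now +1
(653/23) = (9/23)   [reduce mod 23]
reciprocity: (9/23) = +1·(23/9) since 9 mod 4 = 1, 23 mod 4 = 3; sign now +1
(23/9) = (5/9)   [reduce mod 9]
reciprocity: (5/9) = +1·(9/5) since 5 mod 4 = 1, 9 mod 4 = 1; sign now +1
(9/5) = (4/5)   [reduce mod 5]
4 = 2^2·1; (2/5) = -1 since 5 mod 8 = 5, so (4/5) = (-1)^2·(1/5); sign now +1
(1/5) = 1; final value = sign = +1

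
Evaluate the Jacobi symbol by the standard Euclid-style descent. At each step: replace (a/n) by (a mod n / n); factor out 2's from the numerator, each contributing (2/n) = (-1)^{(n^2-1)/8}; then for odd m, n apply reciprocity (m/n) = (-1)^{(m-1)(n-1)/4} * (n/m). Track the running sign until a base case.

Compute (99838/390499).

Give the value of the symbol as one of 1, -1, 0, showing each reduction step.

99838 = 2^1·49919; (2/390499) = -1 since 390499 mod 8 = 3, so (99838/390499) = (-1)^1·(49919/390499); sign now -1
reciprocity: (49919/390499) = -1·(390499/49919) since 49919 mod 4 = 3, 390499 mod 4 = 3; sign now +1
(390499/49919) = (41066/49919)   [reduce mod 49919]
41066 = 2^1·20533; (2/49919) = +1 since 49919 mod 8 = 7, so (41066/49919) = (+1)^1·(20533/49919); sign now +1
reciprocity: (20533/49919) = +1·(49919/20533) since 20533 mod 4 = 1, 49919 mod 4 = 3; sign now +1
(49919/20533) = (8853/20533)   [reduce mod 20533]
reciprocity: (8853/20533) = +1·(20533/8853) since 8853 mod 4 = 1, 20533 mod 4 = 1; sign now +1
(20533/8853) = (2827/8853)   [reduce mod 8853]
reciprocity: (2827/8853) = +1·(8853/2827) since 2827 mod 4 = 3, 8853 mod 4 = 1; sign now +1
(8853/2827) = (372/2827)   [reduce mod 2827]
372 = 2^2·93; (2/2827) = -1 since 2827 mod 8 = 3, so (372/2827) = (-1)^2·(93/2827); sign now +1
reciprocity: (93/2827) = +1·(2827/93) since 93 mod 4 = 1, 2827 mod 4 = 3; sign now +1
(2827/93) = (37/93)   [reduce mod 93]
reciprocity: (37/93) = +1·(93/37) since 37 mod 4 = 1, 93 mod 4 = 1; sign now +1
(93/37) = (19/37)   [reduce mod 37]
reciprocity: (19/37) = +1·(37/19) since 19 mod 4 = 3, 37 mod 4 = 1; sign now +1
(37/19) = (18/19)   [reduce mod 19]
18 = 2^1·9; (2/19) = -1 since 19 mod 8 = 3, so (18/19) = (-1)^1·(9/19); sign now -1
reciprocity: (9/19) = +1·(19/9) since 9 mod 4 = 1, 19 mod 4 = 3; sign now -1
(19/9) = (1/9)   [reduce mod 9]
(1/9) = 1; final value = sign = -1

-1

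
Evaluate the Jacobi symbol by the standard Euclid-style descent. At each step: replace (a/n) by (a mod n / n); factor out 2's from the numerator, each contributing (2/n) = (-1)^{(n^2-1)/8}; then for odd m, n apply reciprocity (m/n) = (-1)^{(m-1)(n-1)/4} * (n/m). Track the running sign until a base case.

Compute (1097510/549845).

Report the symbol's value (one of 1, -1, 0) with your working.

(1097510/549845) = (547665/549845)   [reduce mod 549845]
reciprocity: (547665/549845) = +1·(549845/547665) since 547665 mod 4 = 1, 549845 mod 4 = 1; sign now +1
(549845/547665) = (2180/547665)   [reduce mod 547665]
2180 = 2^2·545; (2/547665) = +1 since 547665 mod 8 = 1, so (2180/547665) = (+1)^2·(545/547665); sign now +1
reciprocity: (545/547665) = +1·(547665/545) since 545 mod 4 = 1, 547665 mod 4 = 1; sign now +1
(547665/545) = (485/545)   [reduce mod 545]
reciprocity: (485/545) = +1·(545/485) since 485 mod 4 = 1, 545 mod 4 = 1; sign now +1
(545/485) = (60/485)   [reduce mod 485]
60 = 2^2·15; (2/485) = -1 since 485 mod 8 = 5, so (60/485) = (-1)^2·(15/485); sign now +1
reciprocity: (15/485) = +1·(485/15) since 15 mod 4 = 3, 485 mod 4 = 1; sign now +1
(485/15) = (5/15)   [reduce mod 15]
reciprocity: (5/15) = +1·(15/5) since 5 mod 4 = 1, 15 mod 4 = 3; sign now +1
(15/5) = (0/5)   [reduce mod 5]
(0/5) = 0   [gcd(a, n) > 1]; final value = 0

0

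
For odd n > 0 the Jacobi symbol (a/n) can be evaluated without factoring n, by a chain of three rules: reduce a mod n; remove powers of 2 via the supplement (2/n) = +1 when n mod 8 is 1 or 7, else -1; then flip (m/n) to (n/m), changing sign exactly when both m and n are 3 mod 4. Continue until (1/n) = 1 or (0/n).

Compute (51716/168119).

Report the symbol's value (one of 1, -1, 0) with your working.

0

51716 = 2^2·12929; (2/168119) = +1 since 168119 mod 8 = 7, so (51716/168119) = (+1)^2·(12929/168119); sign now +1
reciprocity: (12929/168119) = +1·(168119/12929) since 12929 mod 4 = 1, 168119 mod 4 = 3; sign now +1
(168119/12929) = (42/12929)   [reduce mod 12929]
42 = 2^1·21; (2/12929) = +1 since 12929 mod 8 = 1, so (42/12929) = (+1)^1·(21/12929); sign now +1
reciprocity: (21/12929) = +1·(12929/21) since 21 mod 4 = 1, 12929 mod 4 = 1; sign now +1
(12929/21) = (14/21)   [reduce mod 21]
14 = 2^1·7; (2/21) = -1 since 21 mod 8 = 5, so (14/21) = (-1)^1·(7/21); sign now -1
reciprocity: (7/21) = +1·(21/7) since 7 mod 4 = 3, 21 mod 4 = 1; sign now -1
(21/7) = (0/7)   [reduce mod 7]
(0/7) = 0   [gcd(a, n) > 1]; final value = 0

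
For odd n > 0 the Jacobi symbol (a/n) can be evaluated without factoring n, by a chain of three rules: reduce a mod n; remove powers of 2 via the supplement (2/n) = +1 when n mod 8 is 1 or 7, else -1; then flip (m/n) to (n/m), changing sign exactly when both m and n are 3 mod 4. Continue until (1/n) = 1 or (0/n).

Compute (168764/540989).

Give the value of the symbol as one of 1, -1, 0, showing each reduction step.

1

factor out 2^2: 168764 = 2^2·42191; with 540989 mod 8 = 5, (2/540989) = -1; sign now +1; continue with (42191/540989)
flip (42191/540989) -> (540989/42191): both odd, 42191 mod 4 = 3, 540989 mod 4 = 1, so the flip contributes +1; sign now +1
(540989/42191): 540989 mod 42191 = 34697, so (540989/42191) = (34697/42191)
flip (34697/42191) -> (42191/34697): both odd, 34697 mod 4 = 1, 42191 mod 4 = 3, so the flip contributes +1; sign now +1
(42191/34697): 42191 mod 34697 = 7494, so (42191/34697) = (7494/34697)
factor out 2^1: 7494 = 2^1·3747; with 34697 mod 8 = 1, (2/34697) = +1; sign now +1; continue with (3747/34697)
flip (3747/34697) -> (34697/3747): both odd, 3747 mod 4 = 3, 34697 mod 4 = 1, so the flip contributes +1; sign now +1
(34697/3747): 34697 mod 3747 = 974, so (34697/3747) = (974/3747)
factor out 2^1: 974 = 2^1·487; with 3747 mod 8 = 3, (2/3747) = -1; sign now -1; continue with (487/3747)
flip (487/3747) -> (3747/487): both odd, 487 mod 4 = 3, 3747 mod 4 = 3, so the flip contributes -1; sign now +1
(3747/487): 3747 mod 487 = 338, so (3747/487) = (338/487)
factor out 2^1: 338 = 2^1·169; with 487 mod 8 = 7, (2/487) = +1; sign now +1; continue with (169/487)
flip (169/487) -> (487/169): both odd, 169 mod 4 = 1, 487 mod 4 = 3, so the flip contributes +1; sign now +1
(487/169): 487 mod 169 = 149, so (487/169) = (149/169)
flip (149/169) -> (169/149): both odd, 149 mod 4 = 1, 169 mod 4 = 1, so the flip contributes +1; sign now +1
(169/149): 169 mod 149 = 20, so (169/149) = (20/149)
factor out 2^2: 20 = 2^2·5; with 149 mod 8 = 5, (2/149) = -1; sign now +1; continue with (5/149)
flip (5/149) -> (149/5): both odd, 5 mod 4 = 1, 149 mod 4 = 1, so the flip contributes +1; sign now +1
(149/5): 149 mod 5 = 4, so (149/5) = (4/5)
factor out 2^2: 4 = 2^2·1; with 5 mod 8 = 5, (2/5) = -1; sign now +1; continue with (1/5)
reached (1/5) = 1, so the symbol is +1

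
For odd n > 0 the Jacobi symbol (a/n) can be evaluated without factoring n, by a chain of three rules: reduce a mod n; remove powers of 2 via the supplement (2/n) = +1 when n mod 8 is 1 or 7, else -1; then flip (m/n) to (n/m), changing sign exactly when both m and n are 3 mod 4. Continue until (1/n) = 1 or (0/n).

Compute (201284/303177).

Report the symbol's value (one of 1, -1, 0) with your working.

-1

201284 = 2^2·50321; (2/303177) = +1 since 303177 mod 8 = 1, so (201284/303177) = (+1)^2·(50321/303177); sign now +1
reciprocity: (50321/303177) = +1·(303177/50321) since 50321 mod 4 = 1, 303177 mod 4 = 1; sign now +1
(303177/50321) = (1251/50321)   [reduce mod 50321]
reciprocity: (1251/50321) = +1·(50321/1251) since 1251 mod 4 = 3, 50321 mod 4 = 1; sign now +1
(50321/1251) = (281/1251)   [reduce mod 1251]
reciprocity: (281/1251) = +1·(1251/281) since 281 mod 4 = 1, 1251 mod 4 = 3; sign now +1
(1251/281) = (127/281)   [reduce mod 281]
reciprocity: (127/281) = +1·(281/127) since 127 mod 4 = 3, 281 mod 4 = 1; sign now +1
(281/127) = (27/127)   [reduce mod 127]
reciprocity: (27/127) = -1·(127/27) since 27 mod 4 = 3, 127 mod 4 = 3; sign now -1
(127/27) = (19/27)   [reduce mod 27]
reciprocity: (19/27) = -1·(27/19) since 19 mod 4 = 3, 27 mod 4 = 3; sign now +1
(27/19) = (8/19)   [reduce mod 19]
8 = 2^3·1; (2/19) = -1 since 19 mod 8 = 3, so (8/19) = (-1)^3·(1/19); sign now -1
(1/19) = 1; final value = sign = -1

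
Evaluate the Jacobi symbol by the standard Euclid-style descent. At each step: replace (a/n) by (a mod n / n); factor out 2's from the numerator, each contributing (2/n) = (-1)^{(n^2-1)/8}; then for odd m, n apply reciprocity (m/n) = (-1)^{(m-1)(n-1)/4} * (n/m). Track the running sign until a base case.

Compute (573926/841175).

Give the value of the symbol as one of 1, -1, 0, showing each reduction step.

573926 = 2^1·286963; (2/841175) = +1 since 841175 mod 8 = 7, so (573926/841175) = (+1)^1·(286963/841175); sign now +1
reciprocity: (286963/841175) = -1·(841175/286963) since 286963 mod 4 = 3, 841175 mod 4 = 3; sign now -1
(841175/286963) = (267249/286963)   [reduce mod 286963]
reciprocity: (267249/286963) = +1·(286963/267249) since 267249 mod 4 = 1, 286963 mod 4 = 3; sign now -1
(286963/267249) = (19714/267249)   [reduce mod 267249]
19714 = 2^1·9857; (2/267249) = +1 since 267249 mod 8 = 1, so (19714/267249) = (+1)^1·(9857/267249); sign now -1
reciprocity: (9857/267249) = +1·(267249/9857) since 9857 mod 4 = 1, 267249 mod 4 = 1; sign now -1
(267249/9857) = (1110/9857)   [reduce mod 9857]
1110 = 2^1·555; (2/9857) = +1 since 9857 mod 8 = 1, so (1110/9857) = (+1)^1·(555/9857); sign now -1
reciprocity: (555/9857) = +1·(9857/555) since 555 mod 4 = 3, 9857 mod 4 = 1; sign now -1
(9857/555) = (422/555)   [reduce mod 555]
422 = 2^1·211; (2/555) = -1 since 555 mod 8 = 3, so (422/555) = (-1)^1·(211/555); sign now +1
reciprocity: (211/555) = -1·(555/211) since 211 mod 4 = 3, 555 mod 4 = 3; sign now -1
(555/211) = (133/211)   [reduce mod 211]
reciprocity: (133/211) = +1·(211/133) since 133 mod 4 = 1, 211 mod 4 = 3; sign now -1
(211/133) = (78/133)   [reduce mod 133]
78 = 2^1·39; (2/133) = -1 since 133 mod 8 = 5, so (78/133) = (-1)^1·(39/133); sign now +1
reciprocity: (39/133) = +1·(133/39) since 39 mod 4 = 3, 133 mod 4 = 1; sign now +1
(133/39) = (16/39)   [reduce mod 39]
16 = 2^4·1; (2/39) = +1 since 39 mod 8 = 7, so (16/39) = (+1)^4·(1/39); sign now +1
(1/39) = 1; final value = sign = +1

1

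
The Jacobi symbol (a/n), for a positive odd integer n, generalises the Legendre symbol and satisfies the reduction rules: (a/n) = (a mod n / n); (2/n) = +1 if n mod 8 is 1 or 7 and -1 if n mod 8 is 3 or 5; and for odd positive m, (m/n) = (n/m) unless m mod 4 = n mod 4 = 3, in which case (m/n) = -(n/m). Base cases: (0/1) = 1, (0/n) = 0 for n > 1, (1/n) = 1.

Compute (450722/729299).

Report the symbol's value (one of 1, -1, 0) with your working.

-1

factor out 2^1: 450722 = 2^1·225361; with 729299 mod 8 = 3, (2/729299) = -1; sign now -1; continue with (225361/729299)
flip (225361/729299) -> (729299/225361): both odd, 225361 mod 4 = 1, 729299 mod 4 = 3, so the flip contributes +1; sign now -1
(729299/225361): 729299 mod 225361 = 53216, so (729299/225361) = (53216/225361)
factor out 2^5: 53216 = 2^5·1663; with 225361 mod 8 = 1, (2/225361) = +1; sign now -1; continue with (1663/225361)
flip (1663/225361) -> (225361/1663): both odd, 1663 mod 4 = 3, 225361 mod 4 = 1, so the flip contributes +1; sign now -1
(225361/1663): 225361 mod 1663 = 856, so (225361/1663) = (856/1663)
factor out 2^3: 856 = 2^3·107; with 1663 mod 8 = 7, (2/1663) = +1; sign now -1; continue with (107/1663)
flip (107/1663) -> (1663/107): both odd, 107 mod 4 = 3, 1663 mod 4 = 3, so the flip contributes -1; sign now +1
(1663/107): 1663 mod 107 = 58, so (1663/107) = (58/107)
factor out 2^1: 58 = 2^1·29; with 107 mod 8 = 3, (2/107) = -1; sign now -1; continue with (29/107)
flip (29/107) -> (107/29): both odd, 29 mod 4 = 1, 107 mod 4 = 3, so the flip contributes +1; sign now -1
(107/29): 107 mod 29 = 20, so (107/29) = (20/29)
factor out 2^2: 20 = 2^2·5; with 29 mod 8 = 5, (2/29) = -1; sign now -1; continue with (5/29)
flip (5/29) -> (29/5): both odd, 5 mod 4 = 1, 29 mod 4 = 1, so the flip contributes +1; sign now -1
(29/5): 29 mod 5 = 4, so (29/5) = (4/5)
factor out 2^2: 4 = 2^2·1; with 5 mod 8 = 5, (2/5) = -1; sign now -1; continue with (1/5)
reached (1/5) = 1, so the symbol is -1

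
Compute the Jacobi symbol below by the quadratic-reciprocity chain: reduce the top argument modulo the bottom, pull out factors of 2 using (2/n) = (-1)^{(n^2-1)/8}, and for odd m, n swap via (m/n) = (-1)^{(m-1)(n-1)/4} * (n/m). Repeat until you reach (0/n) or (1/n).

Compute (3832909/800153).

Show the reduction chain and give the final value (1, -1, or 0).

1

(3832909/800153) = (632297/800153)   [reduce mod 800153]
reciprocity: (632297/800153) = +1·(800153/632297) since 632297 mod 4 = 1, 800153 mod 4 = 1; sign now +1
(800153/632297) = (167856/632297)   [reduce mod 632297]
167856 = 2^4·10491; (2/632297) = +1 since 632297 mod 8 = 1, so (167856/632297) = (+1)^4·(10491/632297); sign now +1
reciprocity: (10491/632297) = +1·(632297/10491) since 10491 mod 4 = 3, 632297 mod 4 = 1; sign now +1
(632297/10491) = (2837/10491)   [reduce mod 10491]
reciprocity: (2837/10491) = +1·(10491/2837) since 2837 mod 4 = 1, 10491 mod 4 = 3; sign now +1
(10491/2837) = (1980/2837)   [reduce mod 2837]
1980 = 2^2·495; (2/2837) = -1 since 2837 mod 8 = 5, so (1980/2837) = (-1)^2·(495/2837); sign now +1
reciprocity: (495/2837) = +1·(2837/495) since 495 mod 4 = 3, 2837 mod 4 = 1; sign now +1
(2837/495) = (362/495)   [reduce mod 495]
362 = 2^1·181; (2/495) = +1 since 495 mod 8 = 7, so (362/495) = (+1)^1·(181/495); sign now +1
reciprocity: (181/495) = +1·(495/181) since 181 mod 4 = 1, 495 mod 4 = 3; sign now +1
(495/181) = (133/181)   [reduce mod 181]
reciprocity: (133/181) = +1·(181/133) since 133 mod 4 = 1, 181 mod 4 = 1; sign now +1
(181/133) = (48/133)   [reduce mod 133]
48 = 2^4·3; (2/133) = -1 since 133 mod 8 = 5, so (48/133) = (-1)^4·(3/133); sign now +1
reciprocity: (3/133) = +1·(133/3) since 3 mod 4 = 3, 133 mod 4 = 1; sign now +1
(133/3) = (1/3)   [reduce mod 3]
(1/3) = 1; final value = sign = +1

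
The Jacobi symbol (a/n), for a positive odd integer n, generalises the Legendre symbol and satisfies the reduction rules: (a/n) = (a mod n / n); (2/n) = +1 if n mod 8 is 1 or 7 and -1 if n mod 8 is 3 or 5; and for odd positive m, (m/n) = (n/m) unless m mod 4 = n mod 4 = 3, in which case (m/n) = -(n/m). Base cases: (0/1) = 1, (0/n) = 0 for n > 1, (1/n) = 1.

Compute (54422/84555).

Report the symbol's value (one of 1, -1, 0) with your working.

factor out 2^1: 54422 = 2^1·27211; with 84555 mod 8 = 3, (2/84555) = -1; sign now -1; continue with (27211/84555)
flip (27211/84555) -> (84555/27211): both odd, 27211 mod 4 = 3, 84555 mod 4 = 3, so the flip contributes -1; sign now +1
(84555/27211): 84555 mod 27211 = 2922, so (84555/27211) = (2922/27211)
factor out 2^1: 2922 = 2^1·1461; with 27211 mod 8 = 3, (2/27211) = -1; sign now -1; continue with (1461/27211)
flip (1461/27211) -> (27211/1461): both odd, 1461 mod 4 = 1, 27211 mod 4 = 3, so the flip contributes +1; sign now -1
(27211/1461): 27211 mod 1461 = 913, so (27211/1461) = (913/1461)
flip (913/1461) -> (1461/913): both odd, 913 mod 4 = 1, 1461 mod 4 = 1, so the flip contributes +1; sign now -1
(1461/913): 1461 mod 913 = 548, so (1461/913) = (548/913)
factor out 2^2: 548 = 2^2·137; with 913 mod 8 = 1, (2/913) = +1; sign now -1; continue with (137/913)
flip (137/913) -> (913/137): both odd, 137 mod 4 = 1, 913 mod 4 = 1, so the flip contributes +1; sign now -1
(913/137): 913 mod 137 = 91, so (913/137) = (91/137)
flip (91/137) -> (137/91): both odd, 91 mod 4 = 3, 137 mod 4 = 1, so the flip contributes +1; sign now -1
(137/91): 137 mod 91 = 46, so (137/91) = (46/91)
factor out 2^1: 46 = 2^1·23; with 91 mod 8 = 3, (2/91) = -1; sign now +1; continue with (23/91)
flip (23/91) -> (91/23): both odd, 23 mod 4 = 3, 91 mod 4 = 3, so the flip contributes -1; sign now -1
(91/23): 91 mod 23 = 22, so (91/23) = (22/23)
factor out 2^1: 22 = 2^1·11; with 23 mod 8 = 7, (2/23) = +1; sign now -1; continue with (11/23)
flip (11/23) -> (23/11): both odd, 11 mod 4 = 3, 23 mod 4 = 3, so the flip contributes -1; sign now +1
(23/11): 23 mod 11 = 1, so (23/11) = (1/11)
reached (1/11) = 1, so the symbol is +1

1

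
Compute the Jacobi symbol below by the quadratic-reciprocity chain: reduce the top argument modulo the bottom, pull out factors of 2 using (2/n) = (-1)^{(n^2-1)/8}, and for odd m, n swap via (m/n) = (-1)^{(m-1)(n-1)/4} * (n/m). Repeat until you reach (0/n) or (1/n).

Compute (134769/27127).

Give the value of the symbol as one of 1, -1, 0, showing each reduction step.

(134769/27127) = (26261/27127)   [reduce mod 27127]
reciprocity: (26261/27127) = +1·(27127/26261) since 26261 mod 4 = 1, 27127 mod 4 = 3; sign now +1
(27127/26261) = (866/26261)   [reduce mod 26261]
866 = 2^1·433; (2/26261) = -1 since 26261 mod 8 = 5, so (866/26261) = (-1)^1·(433/26261); sign now -1
reciprocity: (433/26261) = +1·(26261/433) since 433 mod 4 = 1, 26261 mod 4 = 1; sign now -1
(26261/433) = (281/433)   [reduce mod 433]
reciprocity: (281/433) = +1·(433/281) since 281 mod 4 = 1, 433 mod 4 = 1; sign now -1
(433/281) = (152/281)   [reduce mod 281]
152 = 2^3·19; (2/281) = +1 since 281 mod 8 = 1, so (152/281) = (+1)^3·(19/281); sign now -1
reciprocity: (19/281) = +1·(281/19) since 19 mod 4 = 3, 281 mod 4 = 1; sign now -1
(281/19) = (15/19)   [reduce mod 19]
reciprocity: (15/19) = -1·(19/15) since 15 mod 4 = 3, 19 mod 4 = 3; sign now +1
(19/15) = (4/15)   [reduce mod 15]
4 = 2^2·1; (2/15) = +1 since 15 mod 8 = 7, so (4/15) = (+1)^2·(1/15); sign now +1
(1/15) = 1; final value = sign = +1

1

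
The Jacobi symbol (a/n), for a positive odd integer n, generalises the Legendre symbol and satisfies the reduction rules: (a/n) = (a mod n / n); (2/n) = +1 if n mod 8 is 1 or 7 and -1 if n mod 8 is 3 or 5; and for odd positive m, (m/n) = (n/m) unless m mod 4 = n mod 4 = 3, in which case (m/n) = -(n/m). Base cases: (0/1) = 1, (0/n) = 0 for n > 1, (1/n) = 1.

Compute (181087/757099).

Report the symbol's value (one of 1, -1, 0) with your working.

-1

reciprocity: (181087/757099) = -1·(757099/181087) since 181087 mod 4 = 3, 757099 mod 4 = 3; sign now -1
(757099/181087) = (32751/181087)   [reduce mod 181087]
reciprocity: (32751/181087) = -1·(181087/32751) since 32751 mod 4 = 3, 181087 mod 4 = 3; sign now +1
(181087/32751) = (17332/32751)   [reduce mod 32751]
17332 = 2^2·4333; (2/32751) = +1 since 32751 mod 8 = 7, so (17332/32751) = (+1)^2·(4333/32751); sign now +1
reciprocity: (4333/32751) = +1·(32751/4333) since 4333 mod 4 = 1, 32751 mod 4 = 3; sign now +1
(32751/4333) = (2420/4333)   [reduce mod 4333]
2420 = 2^2·605; (2/4333) = -1 since 4333 mod 8 = 5, so (2420/4333) = (-1)^2·(605/4333); sign now +1
reciprocity: (605/4333) = +1·(4333/605) since 605 mod 4 = 1, 4333 mod 4 = 1; sign now +1
(4333/605) = (98/605)   [reduce mod 605]
98 = 2^1·49; (2/605) = -1 since 605 mod 8 = 5, so (98/605) = (-1)^1·(49/605); sign now -1
reciprocity: (49/605) = +1·(605/49) since 49 mod 4 = 1, 605 mod 4 = 1; sign now -1
(605/49) = (17/49)   [reduce mod 49]
reciprocity: (17/49) = +1·(49/17) since 17 mod 4 = 1, 49 mod 4 = 1; sign now -1
(49/17) = (15/17)   [reduce mod 17]
reciprocity: (15/17) = +1·(17/15) since 15 mod 4 = 3, 17 mod 4 = 1; sign now -1
(17/15) = (2/15)   [reduce mod 15]
2 = 2^1·1; (2/15) = +1 since 15 mod 8 = 7, so (2/15) = (+1)^1·(1/15); sign now -1
(1/15) = 1; final value = sign = -1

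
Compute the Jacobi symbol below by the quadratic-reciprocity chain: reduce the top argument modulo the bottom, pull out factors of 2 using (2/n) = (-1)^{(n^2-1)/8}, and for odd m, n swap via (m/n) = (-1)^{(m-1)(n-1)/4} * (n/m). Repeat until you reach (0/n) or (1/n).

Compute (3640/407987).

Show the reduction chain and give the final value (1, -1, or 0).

3640 = 2^3·455; (2/407987) = -1 since 407987 mod 8 = 3, so (3640/407987) = (-1)^3·(455/407987); sign now -1
reciprocity: (455/407987) = -1·(407987/455) since 455 mod 4 = 3, 407987 mod 4 = 3; sign now +1
(407987/455) = (307/455)   [reduce mod 455]
reciprocity: (307/455) = -1·(455/307) since 307 mod 4 = 3, 455 mod 4 = 3; sign now -1
(455/307) = (148/307)   [reduce mod 307]
148 = 2^2·37; (2/307) = -1 since 307 mod 8 = 3, so (148/307) = (-1)^2·(37/307); sign now -1
reciprocity: (37/307) = +1·(307/37) since 37 mod 4 = 1, 307 mod 4 = 3; sign now -1
(307/37) = (11/37)   [reduce mod 37]
reciprocity: (11/37) = +1·(37/11) since 11 mod 4 = 3, 37 mod 4 = 1; sign now -1
(37/11) = (4/11)   [reduce mod 11]
4 = 2^2·1; (2/11) = -1 since 11 mod 8 = 3, so (4/11) = (-1)^2·(1/11); sign now -1
(1/11) = 1; final value = sign = -1

-1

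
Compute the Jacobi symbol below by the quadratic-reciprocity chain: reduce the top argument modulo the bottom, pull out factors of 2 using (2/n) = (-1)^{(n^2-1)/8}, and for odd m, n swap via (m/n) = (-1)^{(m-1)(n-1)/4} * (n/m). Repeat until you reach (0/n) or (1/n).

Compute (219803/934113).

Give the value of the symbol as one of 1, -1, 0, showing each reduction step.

-1

flip (219803/934113) -> (934113/219803): both odd, 219803 mod 4 = 3, 934113 mod 4 = 1, so the flip contributes +1; sign now +1
(934113/219803): 934113 mod 219803 = 54901, so (934113/219803) = (54901/219803)
flip (54901/219803) -> (219803/54901): both odd, 54901 mod 4 = 1, 219803 mod 4 = 3, so the flip contributes +1; sign now +1
(219803/54901): 219803 mod 54901 = 199, so (219803/54901) = (199/54901)
flip (199/54901) -> (54901/199): both odd, 199 mod 4 = 3, 54901 mod 4 = 1, so the flip contributes +1; sign now +1
(54901/199): 54901 mod 199 = 176, so (54901/199) = (176/199)
factor out 2^4: 176 = 2^4·11; with 199 mod 8 = 7, (2/199) = +1; sign now +1; continue with (11/199)
flip (11/199) -> (199/11): both odd, 11 mod 4 = 3, 199 mod 4 = 3, so the flip contributes -1; sign now -1
(199/11): 199 mod 11 = 1, so (199/11) = (1/11)
reached (1/11) = 1, so the symbol is -1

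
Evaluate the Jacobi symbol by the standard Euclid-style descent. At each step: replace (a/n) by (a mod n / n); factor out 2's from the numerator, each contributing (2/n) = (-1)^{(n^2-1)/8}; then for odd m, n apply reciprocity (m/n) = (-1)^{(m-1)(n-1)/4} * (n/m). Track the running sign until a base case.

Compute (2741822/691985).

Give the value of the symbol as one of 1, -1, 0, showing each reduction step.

(2741822/691985) = (665867/691985)   [reduce mod 691985]
reciprocity: (665867/691985) = +1·(691985/665867) since 665867 mod 4 = 3, 691985 mod 4 = 1; sign now +1
(691985/665867) = (26118/665867)   [reduce mod 665867]
26118 = 2^1·13059; (2/665867) = -1 since 665867 mod 8 = 3, so (26118/665867) = (-1)^1·(13059/665867); sign now -1
reciprocity: (13059/665867) = -1·(665867/13059) since 13059 mod 4 = 3, 665867 mod 4 = 3; sign now +1
(665867/13059) = (12917/13059)   [reduce mod 13059]
reciprocity: (12917/13059) = +1·(13059/12917) since 12917 mod 4 = 1, 13059 mod 4 = 3; sign now +1
(13059/12917) = (142/12917)   [reduce mod 12917]
142 = 2^1·71; (2/12917) = -1 since 12917 mod 8 = 5, so (142/12917) = (-1)^1·(71/12917); sign now -1
reciprocity: (71/12917) = +1·(12917/71) since 71 mod 4 = 3, 12917 mod 4 = 1; sign now -1
(12917/71) = (66/71)   [reduce mod 71]
66 = 2^1·33; (2/71) = +1 since 71 mod 8 = 7, so (66/71) = (+1)^1·(33/71); sign now -1
reciprocity: (33/71) = +1·(71/33) since 33 mod 4 = 1, 71 mod 4 = 3; sign now -1
(71/33) = (5/33)   [reduce mod 33]
reciprocity: (5/33) = +1·(33/5) since 5 mod 4 = 1, 33 mod 4 = 1; sign now -1
(33/5) = (3/5)   [reduce mod 5]
reciprocity: (3/5) = +1·(5/3) since 3 mod 4 = 3, 5 mod 4 = 1; sign now -1
(5/3) = (2/3)   [reduce mod 3]
2 = 2^1·1; (2/3) = -1 since 3 mod 8 = 3, so (2/3) = (-1)^1·(1/3); sign now +1
(1/3) = 1; final value = sign = +1

1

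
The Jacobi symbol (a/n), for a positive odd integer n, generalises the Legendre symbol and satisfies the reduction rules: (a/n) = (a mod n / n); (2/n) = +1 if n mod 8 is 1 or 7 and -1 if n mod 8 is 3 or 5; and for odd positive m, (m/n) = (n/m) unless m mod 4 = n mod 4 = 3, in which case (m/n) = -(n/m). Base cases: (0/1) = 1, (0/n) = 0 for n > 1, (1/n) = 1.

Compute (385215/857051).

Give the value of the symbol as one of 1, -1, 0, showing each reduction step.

1

reciprocity: (385215/857051) = -1·(857051/385215) since 385215 mod 4 = 3, 857051 mod 4 = 3; sign now -1
(857051/385215) = (86621/385215)   [reduce mod 385215]
reciprocity: (86621/385215) = +1·(385215/86621) since 86621 mod 4 = 1, 385215 mod 4 = 3; sign now -1
(385215/86621) = (38731/86621)   [reduce mod 86621]
reciprocity: (38731/86621) = +1·(86621/38731) since 38731 mod 4 = 3, 86621 mod 4 = 1; sign now -1
(86621/38731) = (9159/38731)   [reduce mod 38731]
reciprocity: (9159/38731) = -1·(38731/9159) since 9159 mod 4 = 3, 38731 mod 4 = 3; sign now +1
(38731/9159) = (2095/9159)   [reduce mod 9159]
reciprocity: (2095/9159) = -1·(9159/2095) since 2095 mod 4 = 3, 9159 mod 4 = 3; sign now -1
(9159/2095) = (779/2095)   [reduce mod 2095]
reciprocity: (779/2095) = -1·(2095/779) since 779 mod 4 = 3, 2095 mod 4 = 3; sign now +1
(2095/779) = (537/779)   [reduce mod 779]
reciprocity: (537/779) = +1·(779/537) since 537 mod 4 = 1, 779 mod 4 = 3; sign now +1
(779/537) = (242/537)   [reduce mod 537]
242 = 2^1·121; (2/537) = +1 since 537 mod 8 = 1, so (242/537) = (+1)^1·(121/537); sign now +1
reciprocity: (121/537) = +1·(537/121) since 121 mod 4 = 1, 537 mod 4 = 1; sign now +1
(537/121) = (53/121)   [reduce mod 121]
reciprocity: (53/121) = +1·(121/53) since 53 mod 4 = 1, 121 mod 4 = 1; sign now +1
(121/53) = (15/53)   [reduce mod 53]
reciprocity: (15/53) = +1·(53/15) since 15 mod 4 = 3, 53 mod 4 = 1; sign now +1
(53/15) = (8/15)   [reduce mod 15]
8 = 2^3·1; (2/15) = +1 since 15 mod 8 = 7, so (8/15) = (+1)^3·(1/15); sign now +1
(1/15) = 1; final value = sign = +1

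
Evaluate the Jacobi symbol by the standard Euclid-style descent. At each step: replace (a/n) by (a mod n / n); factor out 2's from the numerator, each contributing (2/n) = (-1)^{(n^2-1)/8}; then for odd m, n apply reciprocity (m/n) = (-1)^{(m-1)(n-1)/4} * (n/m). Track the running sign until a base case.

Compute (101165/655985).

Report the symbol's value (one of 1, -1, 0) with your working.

0

reciprocity: (101165/655985) = +1·(655985/101165) since 101165 mod 4 = 1, 655985 mod 4 = 1; sign now +1
(655985/101165) = (48995/101165)   [reduce mod 101165]
reciprocity: (48995/101165) = +1·(101165/48995) since 48995 mod 4 = 3, 101165 mod 4 = 1; sign now +1
(101165/48995) = (3175/48995)   [reduce mod 48995]
reciprocity: (3175/48995) = -1·(48995/3175) since 3175 mod 4 = 3, 48995 mod 4 = 3; sign now -1
(48995/3175) = (1370/3175)   [reduce mod 3175]
1370 = 2^1·685; (2/3175) = +1 since 3175 mod 8 = 7, so (1370/3175) = (+1)^1·(685/3175); sign now -1
reciprocity: (685/3175) = +1·(3175/685) since 685 mod 4 = 1, 3175 mod 4 = 3; sign now -1
(3175/685) = (435/685)   [reduce mod 685]
reciprocity: (435/685) = +1·(685/435) since 435 mod 4 = 3, 685 mod 4 = 1; sign now -1
(685/435) = (250/435)   [reduce mod 435]
250 = 2^1·125; (2/435) = -1 since 435 mod 8 = 3, so (250/435) = (-1)^1·(125/435); sign now +1
reciprocity: (125/435) = +1·(435/125) since 125 mod 4 = 1, 435 mod 4 = 3; sign now +1
(435/125) = (60/125)   [reduce mod 125]
60 = 2^2·15; (2/125) = -1 since 125 mod 8 = 5, so (60/125) = (-1)^2·(15/125); sign now +1
reciprocity: (15/125) = +1·(125/15) since 15 mod 4 = 3, 125 mod 4 = 1; sign now +1
(125/15) = (5/15)   [reduce mod 15]
reciprocity: (5/15) = +1·(15/5) since 5 mod 4 = 1, 15 mod 4 = 3; sign now +1
(15/5) = (0/5)   [reduce mod 5]
(0/5) = 0   [gcd(a, n) > 1]; final value = 0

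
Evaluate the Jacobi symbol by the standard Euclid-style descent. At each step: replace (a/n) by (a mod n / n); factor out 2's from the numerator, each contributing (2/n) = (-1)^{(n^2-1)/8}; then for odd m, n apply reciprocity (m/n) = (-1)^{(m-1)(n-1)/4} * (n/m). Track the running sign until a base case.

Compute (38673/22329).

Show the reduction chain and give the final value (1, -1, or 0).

(38673/22329): 38673 mod 22329 = 16344, so (38673/22329) = (16344/22329)
factor out 2^3: 16344 = 2^3·2043; with 22329 mod 8 = 1, (2/22329) = +1; sign now +1; continue with (2043/22329)
flip (2043/22329) -> (22329/2043): both odd, 2043 mod 4 = 3, 22329 mod 4 = 1, so the flip contributes +1; sign now +1
(22329/2043): 22329 mod 2043 = 1899, so (22329/2043) = (1899/2043)
flip (1899/2043) -> (2043/1899): both odd, 1899 mod 4 = 3, 2043 mod 4 = 3, so the flip contributes -1; sign now -1
(2043/1899): 2043 mod 1899 = 144, so (2043/1899) = (144/1899)
factor out 2^4: 144 = 2^4·9; with 1899 mod 8 = 3, (2/1899) = -1; sign now -1; continue with (9/1899)
flip (9/1899) -> (1899/9): both odd, 9 mod 4 = 1, 1899 mod 4 = 3, so the flip contributes +1; sign now -1
(1899/9): 1899 mod 9 = 0, so (1899/9) = (0/9)
reached (0/9); gcd(a, n) > 1, so (0/9) = 0 and the symbol is 0

0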